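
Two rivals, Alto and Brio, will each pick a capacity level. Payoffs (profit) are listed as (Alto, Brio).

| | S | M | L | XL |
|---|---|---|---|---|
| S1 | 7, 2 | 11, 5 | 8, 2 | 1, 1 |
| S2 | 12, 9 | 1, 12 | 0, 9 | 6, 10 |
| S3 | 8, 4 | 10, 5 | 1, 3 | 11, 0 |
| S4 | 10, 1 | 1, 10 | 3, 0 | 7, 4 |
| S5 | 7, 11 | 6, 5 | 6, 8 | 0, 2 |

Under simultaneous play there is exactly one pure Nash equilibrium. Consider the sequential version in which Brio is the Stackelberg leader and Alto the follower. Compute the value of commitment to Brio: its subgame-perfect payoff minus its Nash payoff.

4

Alto best-responds to each possible Brio move:
- S: Alto compares 7, 12, 8, 10, 7 and picks S2; Brio would get 9.
- M: Alto compares 11, 1, 10, 1, 6 and picks S1; Brio would get 5.
- L: Alto compares 8, 0, 1, 3, 6 and picks S1; Brio would get 2.
- XL: Alto compares 1, 6, 11, 7, 0 and picks S3; Brio would get 0.
Maximizing over 9, 5, 2, 0, Brio chooses S. Subgame-perfect outcome: (S2, S) with payoffs (12, 9).
Under simultaneous play:
Alto's best replies: S→S2; M→S1; L→S1; XL→S3.
Brio's best replies: S1→M; S2→M; S3→M; S4→M; S5→S.
The unique mutual best reply is (S1, M), giving (11, 5).
Brio's commitment gain: 9 − 5 = 4.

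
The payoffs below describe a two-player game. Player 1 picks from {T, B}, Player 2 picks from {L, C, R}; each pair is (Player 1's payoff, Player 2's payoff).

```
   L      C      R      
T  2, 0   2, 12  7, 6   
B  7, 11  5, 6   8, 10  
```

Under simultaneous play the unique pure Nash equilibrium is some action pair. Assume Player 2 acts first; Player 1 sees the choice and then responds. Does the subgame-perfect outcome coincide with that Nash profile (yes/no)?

yes

Player 1 best-responds to each possible Player 2 move:
- L: Player 1 compares 2, 7 and picks B; Player 2 would get 11.
- C: Player 1 compares 2, 5 and picks B; Player 2 would get 6.
- R: Player 1 compares 7, 8 and picks B; Player 2 would get 10.
Maximizing over 11, 6, 10, Player 2 chooses L. Subgame-perfect outcome: (B, L) with payoffs (7, 11).
For the simultaneous game, intersect best replies.
Player 1's best replies: L→B; C→B; R→B.
Player 2's best replies: T→C; B→L.
Only (B, L) has each player best-responding; Nash payoffs (7, 11).
Sequential outcome (B, L) coincides with the Nash profile (B, L).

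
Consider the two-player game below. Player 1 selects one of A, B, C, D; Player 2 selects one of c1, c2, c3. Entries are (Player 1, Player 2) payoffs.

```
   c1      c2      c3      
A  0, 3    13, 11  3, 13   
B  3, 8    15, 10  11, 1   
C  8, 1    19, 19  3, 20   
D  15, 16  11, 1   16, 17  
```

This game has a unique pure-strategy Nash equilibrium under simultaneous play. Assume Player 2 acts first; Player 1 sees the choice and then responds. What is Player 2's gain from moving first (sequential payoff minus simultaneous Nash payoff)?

Backward induction with Player 2 moving first.
- c1: Player 1 compares 0, 3, 8, 15 and picks D; Player 2 would get 16.
- c2: Player 1 compares 13, 15, 19, 11 and picks C; Player 2 would get 19.
- c3: Player 1 compares 3, 11, 3, 16 and picks D; Player 2 would get 17.
Among 16, 19, 17, the best is 19 at c2. Subgame-perfect outcome: (C, c2) with payoffs (19, 19).
Now find the simultaneous Nash equilibrium.
Player 1's best replies: c1→D; c2→C; c3→D.
Player 2's best replies: A→c3; B→c2; C→c3; D→c3.
Only (D, c3) has each player best-responding; Nash payoffs (16, 17).
Player 2's commitment gain: 19 − 17 = 2.

2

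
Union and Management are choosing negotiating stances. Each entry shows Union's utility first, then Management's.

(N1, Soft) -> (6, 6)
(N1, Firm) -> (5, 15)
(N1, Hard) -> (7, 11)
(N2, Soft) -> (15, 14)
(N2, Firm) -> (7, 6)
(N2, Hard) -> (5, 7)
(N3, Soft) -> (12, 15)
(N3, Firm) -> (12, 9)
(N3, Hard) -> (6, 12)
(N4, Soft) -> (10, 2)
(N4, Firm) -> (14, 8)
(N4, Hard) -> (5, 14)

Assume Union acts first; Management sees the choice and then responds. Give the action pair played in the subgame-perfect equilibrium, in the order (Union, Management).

(N2, Soft)

Work backward from Management's decision.
- N1: BR = Firm, leader payoff 5.
- N2: BR = Soft, leader payoff 15.
- N3: BR = Soft, leader payoff 12.
- N4: BR = Hard, leader payoff 5.
Union's induced payoffs are 5, 15, 12, 5, so Union commits to N2. Subgame-perfect outcome: (N2, Soft) with payoffs (15, 14).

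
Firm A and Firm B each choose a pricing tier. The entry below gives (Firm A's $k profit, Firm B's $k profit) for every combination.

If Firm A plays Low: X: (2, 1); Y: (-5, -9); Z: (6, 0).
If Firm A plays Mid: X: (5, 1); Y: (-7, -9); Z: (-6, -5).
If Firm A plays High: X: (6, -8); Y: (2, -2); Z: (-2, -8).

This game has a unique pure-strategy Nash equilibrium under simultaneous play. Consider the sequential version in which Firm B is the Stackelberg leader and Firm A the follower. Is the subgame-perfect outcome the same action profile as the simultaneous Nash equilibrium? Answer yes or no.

no

Backward induction with Firm B moving first.
- X → Firm A plays High (best of 2, 5, 6); Firm B gets -8.
- Y → Firm A plays High (best of -5, -7, 2); Firm B gets -2.
- Z → Firm A plays Low (best of 6, -6, -2); Firm B gets 0.
Among -8, -2, 0, the best is 0 at Z. Subgame-perfect outcome: (Low, Z) with payoffs (6, 0).
Under simultaneous play:
Firm A's best replies: X→High; Y→High; Z→Low.
Firm B's best replies: Low→X; Mid→X; High→Y.
The unique mutual best reply is (High, Y), giving (2, -2).
Sequential outcome (Low, Z) differs from the Nash profile (High, Y).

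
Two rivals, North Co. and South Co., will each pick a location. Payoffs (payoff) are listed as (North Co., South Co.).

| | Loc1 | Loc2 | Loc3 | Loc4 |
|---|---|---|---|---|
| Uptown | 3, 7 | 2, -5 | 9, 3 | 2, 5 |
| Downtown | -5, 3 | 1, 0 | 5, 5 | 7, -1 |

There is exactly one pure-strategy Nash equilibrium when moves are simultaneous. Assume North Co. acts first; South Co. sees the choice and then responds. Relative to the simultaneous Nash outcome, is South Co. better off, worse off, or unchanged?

worse off

South Co. best-responds to each possible North Co. move:
- Uptown: BR = Loc1, leader payoff 3.
- Downtown: BR = Loc3, leader payoff 5.
Maximizing over 3, 5, North Co. chooses Downtown. Subgame-perfect outcome: (Downtown, Loc3) with payoffs (5, 5).
For the simultaneous game, intersect best replies.
North Co.'s best replies: Loc1→Uptown; Loc2→Uptown; Loc3→Uptown; Loc4→Downtown.
South Co.'s best replies: Uptown→Loc1; Downtown→Loc3.
Only (Uptown, Loc1) has each player best-responding; Nash payoffs (3, 7).
South Co. earns 5 sequentially versus 7 at the Nash outcome: worse off.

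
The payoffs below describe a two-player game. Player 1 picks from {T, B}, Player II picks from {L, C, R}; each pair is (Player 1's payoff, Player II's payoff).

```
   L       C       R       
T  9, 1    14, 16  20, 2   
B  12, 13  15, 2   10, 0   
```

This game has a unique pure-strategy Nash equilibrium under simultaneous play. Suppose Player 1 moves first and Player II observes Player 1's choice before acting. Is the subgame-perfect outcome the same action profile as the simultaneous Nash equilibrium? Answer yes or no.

Backward induction with Player 1 moving first.
- T: Player II compares 1, 16, 2 and picks C; Player 1 would get 14.
- B: Player II compares 13, 2, 0 and picks L; Player 1 would get 12.
Player 1's induced payoffs are 14, 12, so Player 1 commits to T. Subgame-perfect outcome: (T, C) with payoffs (14, 16).
For the simultaneous game, intersect best replies.
Player 1's best replies: L→B; C→B; R→T.
Player II's best replies: T→C; B→L.
The unique mutual best reply is (B, L), giving (12, 13).
Sequential outcome (T, C) differs from the Nash profile (B, L).

no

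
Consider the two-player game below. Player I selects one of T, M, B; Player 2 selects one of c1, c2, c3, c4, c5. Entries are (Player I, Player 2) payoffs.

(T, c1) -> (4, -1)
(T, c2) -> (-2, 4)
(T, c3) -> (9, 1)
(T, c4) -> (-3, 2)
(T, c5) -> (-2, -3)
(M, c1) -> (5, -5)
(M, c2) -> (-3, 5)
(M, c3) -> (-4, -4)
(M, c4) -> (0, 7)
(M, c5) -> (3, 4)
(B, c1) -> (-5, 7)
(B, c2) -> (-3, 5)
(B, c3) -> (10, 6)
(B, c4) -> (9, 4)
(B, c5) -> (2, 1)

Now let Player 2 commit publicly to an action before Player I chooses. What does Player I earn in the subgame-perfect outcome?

Player I best-responds to each possible Player 2 move:
- c1 → Player I plays M (best of 4, 5, -5); Player 2 gets -5.
- c2 → Player I plays T (best of -2, -3, -3); Player 2 gets 4.
- c3 → Player I plays B (best of 9, -4, 10); Player 2 gets 6.
- c4 → Player I plays B (best of -3, 0, 9); Player 2 gets 4.
- c5 → Player I plays M (best of -2, 3, 2); Player 2 gets 4.
Maximizing over -5, 4, 6, 4, 4, Player 2 chooses c3. Subgame-perfect outcome: (B, c3) with payoffs (10, 6).

10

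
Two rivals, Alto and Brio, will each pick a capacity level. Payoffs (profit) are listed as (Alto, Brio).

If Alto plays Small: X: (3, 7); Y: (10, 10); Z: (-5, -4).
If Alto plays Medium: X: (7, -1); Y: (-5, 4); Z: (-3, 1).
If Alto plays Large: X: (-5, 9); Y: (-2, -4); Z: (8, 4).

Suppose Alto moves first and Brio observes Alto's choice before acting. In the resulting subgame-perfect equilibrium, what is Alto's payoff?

10

Work backward from Brio's decision.
- Small: BR = Y, leader payoff 10.
- Medium: BR = Y, leader payoff -5.
- Large: BR = X, leader payoff -5.
Alto's induced payoffs are 10, -5, -5, so Alto commits to Small. Subgame-perfect outcome: (Small, Y) with payoffs (10, 10).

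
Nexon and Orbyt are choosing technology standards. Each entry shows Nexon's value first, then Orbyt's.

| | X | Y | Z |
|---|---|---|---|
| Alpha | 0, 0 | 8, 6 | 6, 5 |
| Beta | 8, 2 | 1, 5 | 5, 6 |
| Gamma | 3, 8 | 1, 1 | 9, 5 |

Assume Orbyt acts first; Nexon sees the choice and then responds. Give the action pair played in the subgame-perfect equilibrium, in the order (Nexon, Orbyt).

(Alpha, Y)

Nexon best-responds to each possible Orbyt move:
- X: BR = Beta, leader payoff 2.
- Y: BR = Alpha, leader payoff 6.
- Z: BR = Gamma, leader payoff 5.
Maximizing over 2, 6, 5, Orbyt chooses Y. Subgame-perfect outcome: (Alpha, Y) with payoffs (8, 6).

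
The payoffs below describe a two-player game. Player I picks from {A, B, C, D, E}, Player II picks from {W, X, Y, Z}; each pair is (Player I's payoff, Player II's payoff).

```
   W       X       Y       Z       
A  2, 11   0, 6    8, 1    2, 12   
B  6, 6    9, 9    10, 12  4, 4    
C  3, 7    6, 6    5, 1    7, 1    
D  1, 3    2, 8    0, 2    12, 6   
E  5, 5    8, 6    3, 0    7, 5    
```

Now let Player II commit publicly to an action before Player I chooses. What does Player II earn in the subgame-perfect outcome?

Solve by backward induction (Player II leads).
- W: Player I compares 2, 6, 3, 1, 5 and picks B; Player II would get 6.
- X: Player I compares 0, 9, 6, 2, 8 and picks B; Player II would get 9.
- Y: Player I compares 8, 10, 5, 0, 3 and picks B; Player II would get 12.
- Z: Player I compares 2, 4, 7, 12, 7 and picks D; Player II would get 6.
Player II's induced payoffs are 6, 9, 12, 6, so Player II commits to Y. Subgame-perfect outcome: (B, Y) with payoffs (10, 12).

12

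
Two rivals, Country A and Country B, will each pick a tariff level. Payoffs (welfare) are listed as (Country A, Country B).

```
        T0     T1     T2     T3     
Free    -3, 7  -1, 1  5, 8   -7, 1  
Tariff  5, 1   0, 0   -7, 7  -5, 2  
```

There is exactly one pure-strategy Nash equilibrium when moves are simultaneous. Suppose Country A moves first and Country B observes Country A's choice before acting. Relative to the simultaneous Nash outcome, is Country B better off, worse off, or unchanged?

unchanged

Solve by backward induction (Country A leads).
- Free → Country B plays T2 (best of 7, 1, 8, 1); Country A gets 5.
- Tariff → Country B plays T2 (best of 1, 0, 7, 2); Country A gets -7.
Among 5, -7, the best is 5 at Free. Subgame-perfect outcome: (Free, T2) with payoffs (5, 8).
For the simultaneous game, intersect best replies.
Country A's best replies: T0→Tariff; T1→Tariff; T2→Free; T3→Tariff.
Country B's best replies: Free→T2; Tariff→T2.
The unique mutual best reply is (Free, T2), giving (5, 8).
Country B earns 8 sequentially versus 8 at the Nash outcome: unchanged.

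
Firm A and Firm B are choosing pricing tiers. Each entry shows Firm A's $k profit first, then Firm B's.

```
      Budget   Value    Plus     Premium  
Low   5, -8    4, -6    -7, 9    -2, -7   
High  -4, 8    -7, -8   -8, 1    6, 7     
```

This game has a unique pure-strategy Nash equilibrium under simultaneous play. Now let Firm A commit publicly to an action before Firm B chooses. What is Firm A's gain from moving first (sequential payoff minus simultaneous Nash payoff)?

3

Backward induction with Firm A moving first.
- Low → Firm B plays Plus (best of -8, -6, 9, -7); Firm A gets -7.
- High → Firm B plays Budget (best of 8, -8, 1, 7); Firm A gets -4.
Among -7, -4, the best is -4 at High. Subgame-perfect outcome: (High, Budget) with payoffs (-4, 8).
For the simultaneous game, intersect best replies.
Firm A's best replies: Budget→Low; Value→Low; Plus→Low; Premium→High.
Firm B's best replies: Low→Plus; High→Budget.
Only (Low, Plus) has each player best-responding; Nash payoffs (-7, 9).
Firm A's commitment gain: -4 − -7 = 3.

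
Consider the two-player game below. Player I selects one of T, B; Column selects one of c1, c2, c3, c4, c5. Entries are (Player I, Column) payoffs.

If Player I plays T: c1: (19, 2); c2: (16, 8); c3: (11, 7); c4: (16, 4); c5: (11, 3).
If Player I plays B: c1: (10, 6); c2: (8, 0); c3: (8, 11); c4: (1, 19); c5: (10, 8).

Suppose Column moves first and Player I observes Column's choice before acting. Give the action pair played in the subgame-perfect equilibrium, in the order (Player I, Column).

Work backward from Player I's decision.
- c1: BR = T, leader payoff 2.
- c2: BR = T, leader payoff 8.
- c3: BR = T, leader payoff 7.
- c4: BR = T, leader payoff 4.
- c5: BR = T, leader payoff 3.
Maximizing over 2, 8, 7, 4, 3, Column chooses c2. Subgame-perfect outcome: (T, c2) with payoffs (16, 8).

(T, c2)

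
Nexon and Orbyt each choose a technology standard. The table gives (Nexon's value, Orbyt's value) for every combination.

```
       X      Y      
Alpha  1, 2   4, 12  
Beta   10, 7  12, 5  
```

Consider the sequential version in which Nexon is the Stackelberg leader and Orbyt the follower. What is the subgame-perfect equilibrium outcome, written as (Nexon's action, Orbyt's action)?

Orbyt best-responds to each possible Nexon move:
- Alpha: Orbyt compares 2, 12 and picks Y; Nexon would get 4.
- Beta: Orbyt compares 7, 5 and picks X; Nexon would get 10.
Nexon's induced payoffs are 4, 10, so Nexon commits to Beta. Subgame-perfect outcome: (Beta, X) with payoffs (10, 7).

(Beta, X)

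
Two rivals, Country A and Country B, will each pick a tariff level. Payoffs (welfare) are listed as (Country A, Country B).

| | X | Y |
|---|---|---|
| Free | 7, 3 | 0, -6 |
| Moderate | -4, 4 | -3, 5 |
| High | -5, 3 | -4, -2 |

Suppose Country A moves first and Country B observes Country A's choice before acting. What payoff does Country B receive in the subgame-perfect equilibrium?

3

Backward induction with Country A moving first.
- Free: BR = X, leader payoff 7.
- Moderate: BR = Y, leader payoff -3.
- High: BR = X, leader payoff -5.
Country A's induced payoffs are 7, -3, -5, so Country A commits to Free. Subgame-perfect outcome: (Free, X) with payoffs (7, 3).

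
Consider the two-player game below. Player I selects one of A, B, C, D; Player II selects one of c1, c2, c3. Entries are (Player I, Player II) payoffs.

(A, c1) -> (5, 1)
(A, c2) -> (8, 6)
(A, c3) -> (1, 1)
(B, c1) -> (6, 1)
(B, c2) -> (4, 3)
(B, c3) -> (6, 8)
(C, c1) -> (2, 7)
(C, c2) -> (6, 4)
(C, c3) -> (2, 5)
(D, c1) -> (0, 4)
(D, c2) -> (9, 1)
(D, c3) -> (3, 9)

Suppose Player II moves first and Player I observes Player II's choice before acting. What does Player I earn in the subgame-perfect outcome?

6

Backward induction with Player II moving first.
- c1: Player I compares 5, 6, 2, 0 and picks B; Player II would get 1.
- c2: Player I compares 8, 4, 6, 9 and picks D; Player II would get 1.
- c3: Player I compares 1, 6, 2, 3 and picks B; Player II would get 8.
Player II's induced payoffs are 1, 1, 8, so Player II commits to c3. Subgame-perfect outcome: (B, c3) with payoffs (6, 8).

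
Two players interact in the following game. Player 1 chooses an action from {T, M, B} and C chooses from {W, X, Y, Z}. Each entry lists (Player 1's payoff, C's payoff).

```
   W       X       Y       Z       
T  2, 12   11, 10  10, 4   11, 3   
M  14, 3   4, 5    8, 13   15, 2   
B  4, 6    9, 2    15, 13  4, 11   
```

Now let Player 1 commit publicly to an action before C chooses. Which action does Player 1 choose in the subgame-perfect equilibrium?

Solve by backward induction (Player 1 leads).
- T: C compares 12, 10, 4, 3 and picks W; Player 1 would get 2.
- M: C compares 3, 5, 13, 2 and picks Y; Player 1 would get 8.
- B: C compares 6, 2, 13, 11 and picks Y; Player 1 would get 15.
Player 1's induced payoffs are 2, 8, 15, so Player 1 commits to B. Subgame-perfect outcome: (B, Y) with payoffs (15, 13).

B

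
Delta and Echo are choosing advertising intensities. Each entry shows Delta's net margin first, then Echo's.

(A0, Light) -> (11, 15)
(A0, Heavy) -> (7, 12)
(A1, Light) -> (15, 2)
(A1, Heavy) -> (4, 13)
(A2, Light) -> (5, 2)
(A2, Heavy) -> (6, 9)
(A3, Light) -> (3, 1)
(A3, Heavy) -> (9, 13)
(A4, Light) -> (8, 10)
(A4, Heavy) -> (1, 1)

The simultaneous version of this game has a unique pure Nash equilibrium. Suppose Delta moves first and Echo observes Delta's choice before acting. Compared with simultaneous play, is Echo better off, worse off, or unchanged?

better off

Solve by backward induction (Delta leads).
- A0 → Echo plays Light (best of 15, 12); Delta gets 11.
- A1 → Echo plays Heavy (best of 2, 13); Delta gets 4.
- A2 → Echo plays Heavy (best of 2, 9); Delta gets 6.
- A3 → Echo plays Heavy (best of 1, 13); Delta gets 9.
- A4 → Echo plays Light (best of 10, 1); Delta gets 8.
Maximizing over 11, 4, 6, 9, 8, Delta chooses A0. Subgame-perfect outcome: (A0, Light) with payoffs (11, 15).
Now find the simultaneous Nash equilibrium.
Delta's best replies: Light→A1; Heavy→A3.
Echo's best replies: A0→Light; A1→Heavy; A2→Heavy; A3→Heavy; A4→Light.
Only (A3, Heavy) has each player best-responding; Nash payoffs (9, 13).
Echo earns 15 sequentially versus 13 at the Nash outcome: better off.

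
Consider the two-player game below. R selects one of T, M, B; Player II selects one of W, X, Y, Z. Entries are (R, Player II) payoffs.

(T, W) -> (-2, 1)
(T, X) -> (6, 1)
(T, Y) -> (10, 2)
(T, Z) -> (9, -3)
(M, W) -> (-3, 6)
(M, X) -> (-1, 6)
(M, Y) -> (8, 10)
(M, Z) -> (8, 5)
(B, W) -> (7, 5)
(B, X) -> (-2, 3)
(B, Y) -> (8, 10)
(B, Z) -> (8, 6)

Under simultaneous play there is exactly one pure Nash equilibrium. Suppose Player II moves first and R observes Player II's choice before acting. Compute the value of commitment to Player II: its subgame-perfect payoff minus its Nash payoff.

3

Work backward from R's decision.
- W → R plays B (best of -2, -3, 7); Player II gets 5.
- X → R plays T (best of 6, -1, -2); Player II gets 1.
- Y → R plays T (best of 10, 8, 8); Player II gets 2.
- Z → R plays T (best of 9, 8, 8); Player II gets -3.
Among 5, 1, 2, -3, the best is 5 at W. Subgame-perfect outcome: (B, W) with payoffs (7, 5).
Under simultaneous play:
R's best replies: W→B; X→T; Y→T; Z→T.
Player II's best replies: T→Y; M→Y; B→Y.
Only (T, Y) has each player best-responding; Nash payoffs (10, 2).
Player II's commitment gain: 5 − 2 = 3.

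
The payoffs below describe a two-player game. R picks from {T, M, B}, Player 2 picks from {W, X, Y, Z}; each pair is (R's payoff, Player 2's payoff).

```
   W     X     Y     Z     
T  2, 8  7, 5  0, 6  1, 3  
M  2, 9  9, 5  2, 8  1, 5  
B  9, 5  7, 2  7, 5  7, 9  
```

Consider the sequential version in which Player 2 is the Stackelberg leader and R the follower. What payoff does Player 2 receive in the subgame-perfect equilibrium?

Backward induction with Player 2 moving first.
- W → R plays B (best of 2, 2, 9); Player 2 gets 5.
- X → R plays M (best of 7, 9, 7); Player 2 gets 5.
- Y → R plays B (best of 0, 2, 7); Player 2 gets 5.
- Z → R plays B (best of 1, 1, 7); Player 2 gets 9.
Player 2's induced payoffs are 5, 5, 5, 9, so Player 2 commits to Z. Subgame-perfect outcome: (B, Z) with payoffs (7, 9).

9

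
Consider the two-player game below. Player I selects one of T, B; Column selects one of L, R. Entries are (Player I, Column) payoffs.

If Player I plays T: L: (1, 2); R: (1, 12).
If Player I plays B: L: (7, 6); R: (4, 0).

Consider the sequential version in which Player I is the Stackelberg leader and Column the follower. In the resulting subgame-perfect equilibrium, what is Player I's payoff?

7

Work backward from Column's decision.
- T: Column compares 2, 12 and picks R; Player I would get 1.
- B: Column compares 6, 0 and picks L; Player I would get 7.
Player I's induced payoffs are 1, 7, so Player I commits to B. Subgame-perfect outcome: (B, L) with payoffs (7, 6).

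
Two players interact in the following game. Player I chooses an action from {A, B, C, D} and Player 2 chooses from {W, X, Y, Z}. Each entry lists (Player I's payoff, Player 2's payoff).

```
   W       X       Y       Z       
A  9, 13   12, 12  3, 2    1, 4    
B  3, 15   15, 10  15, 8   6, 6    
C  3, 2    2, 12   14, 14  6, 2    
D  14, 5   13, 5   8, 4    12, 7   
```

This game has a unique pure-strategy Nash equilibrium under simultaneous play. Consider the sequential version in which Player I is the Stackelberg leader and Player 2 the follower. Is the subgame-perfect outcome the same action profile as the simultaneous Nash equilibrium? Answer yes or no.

Player 2 best-responds to each possible Player I move:
- A: BR = W, leader payoff 9.
- B: BR = W, leader payoff 3.
- C: BR = Y, leader payoff 14.
- D: BR = Z, leader payoff 12.
Maximizing over 9, 3, 14, 12, Player I chooses C. Subgame-perfect outcome: (C, Y) with payoffs (14, 14).
Now find the simultaneous Nash equilibrium.
Player I's best replies: W→D; X→B; Y→B; Z→D.
Player 2's best replies: A→W; B→W; C→Y; D→Z.
Only (D, Z) has each player best-responding; Nash payoffs (12, 7).
Sequential outcome (C, Y) differs from the Nash profile (D, Z).

no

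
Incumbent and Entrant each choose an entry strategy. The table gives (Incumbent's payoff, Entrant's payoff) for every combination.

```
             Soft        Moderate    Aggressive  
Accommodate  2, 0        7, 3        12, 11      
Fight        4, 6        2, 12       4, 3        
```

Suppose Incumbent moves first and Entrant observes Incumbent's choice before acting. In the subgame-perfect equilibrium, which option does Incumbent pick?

Solve by backward induction (Incumbent leads).
- Accommodate: BR = Aggressive, leader payoff 12.
- Fight: BR = Moderate, leader payoff 2.
Among 12, 2, the best is 12 at Accommodate. Subgame-perfect outcome: (Accommodate, Aggressive) with payoffs (12, 11).

Accommodate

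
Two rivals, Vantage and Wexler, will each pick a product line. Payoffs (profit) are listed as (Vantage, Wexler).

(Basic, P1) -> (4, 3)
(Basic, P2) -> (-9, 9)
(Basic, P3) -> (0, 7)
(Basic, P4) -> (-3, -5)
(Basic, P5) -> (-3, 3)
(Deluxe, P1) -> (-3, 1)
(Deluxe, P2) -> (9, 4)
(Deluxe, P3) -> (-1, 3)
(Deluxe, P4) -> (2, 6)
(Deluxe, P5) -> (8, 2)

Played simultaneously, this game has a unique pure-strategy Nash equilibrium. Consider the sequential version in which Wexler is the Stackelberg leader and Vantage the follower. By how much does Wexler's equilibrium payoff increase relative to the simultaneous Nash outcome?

1

Backward induction with Wexler moving first.
- P1: BR = Basic, leader payoff 3.
- P2: BR = Deluxe, leader payoff 4.
- P3: BR = Basic, leader payoff 7.
- P4: BR = Deluxe, leader payoff 6.
- P5: BR = Deluxe, leader payoff 2.
Maximizing over 3, 4, 7, 6, 2, Wexler chooses P3. Subgame-perfect outcome: (Basic, P3) with payoffs (0, 7).
For the simultaneous game, intersect best replies.
Vantage's best replies: P1→Basic; P2→Deluxe; P3→Basic; P4→Deluxe; P5→Deluxe.
Wexler's best replies: Basic→P2; Deluxe→P4.
Only (Deluxe, P4) has each player best-responding; Nash payoffs (2, 6).
Wexler's commitment gain: 7 − 6 = 1.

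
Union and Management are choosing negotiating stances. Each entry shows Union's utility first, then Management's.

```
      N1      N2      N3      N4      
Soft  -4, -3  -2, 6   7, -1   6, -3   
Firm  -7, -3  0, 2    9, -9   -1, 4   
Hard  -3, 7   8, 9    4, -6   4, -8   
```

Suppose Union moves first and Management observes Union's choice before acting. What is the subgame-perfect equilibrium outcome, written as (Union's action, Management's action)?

(Hard, N2)

Work backward from Management's decision.
- Soft: Management compares -3, 6, -1, -3 and picks N2; Union would get -2.
- Firm: Management compares -3, 2, -9, 4 and picks N4; Union would get -1.
- Hard: Management compares 7, 9, -6, -8 and picks N2; Union would get 8.
Among -2, -1, 8, the best is 8 at Hard. Subgame-perfect outcome: (Hard, N2) with payoffs (8, 9).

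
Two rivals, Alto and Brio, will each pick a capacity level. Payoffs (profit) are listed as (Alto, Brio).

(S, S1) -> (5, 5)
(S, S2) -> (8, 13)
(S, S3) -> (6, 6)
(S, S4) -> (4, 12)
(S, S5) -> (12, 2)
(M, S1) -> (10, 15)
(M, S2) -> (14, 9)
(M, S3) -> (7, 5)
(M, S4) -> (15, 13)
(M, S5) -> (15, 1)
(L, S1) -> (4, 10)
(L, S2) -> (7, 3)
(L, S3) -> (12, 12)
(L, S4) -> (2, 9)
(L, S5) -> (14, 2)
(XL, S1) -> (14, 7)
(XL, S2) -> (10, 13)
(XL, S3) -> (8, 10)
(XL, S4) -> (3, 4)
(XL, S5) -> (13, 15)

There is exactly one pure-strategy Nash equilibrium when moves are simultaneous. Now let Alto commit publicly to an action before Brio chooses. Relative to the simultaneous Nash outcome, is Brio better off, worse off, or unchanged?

better off

Work backward from Brio's decision.
- S → Brio plays S2 (best of 5, 13, 6, 12, 2); Alto gets 8.
- M → Brio plays S1 (best of 15, 9, 5, 13, 1); Alto gets 10.
- L → Brio plays S3 (best of 10, 3, 12, 9, 2); Alto gets 12.
- XL → Brio plays S5 (best of 7, 13, 10, 4, 15); Alto gets 13.
Among 8, 10, 12, 13, the best is 13 at XL. Subgame-perfect outcome: (XL, S5) with payoffs (13, 15).
Under simultaneous play:
Alto's best replies: S1→XL; S2→M; S3→L; S4→M; S5→M.
Brio's best replies: S→S2; M→S1; L→S3; XL→S5.
Only (L, S3) has each player best-responding; Nash payoffs (12, 12).
Brio earns 15 sequentially versus 12 at the Nash outcome: better off.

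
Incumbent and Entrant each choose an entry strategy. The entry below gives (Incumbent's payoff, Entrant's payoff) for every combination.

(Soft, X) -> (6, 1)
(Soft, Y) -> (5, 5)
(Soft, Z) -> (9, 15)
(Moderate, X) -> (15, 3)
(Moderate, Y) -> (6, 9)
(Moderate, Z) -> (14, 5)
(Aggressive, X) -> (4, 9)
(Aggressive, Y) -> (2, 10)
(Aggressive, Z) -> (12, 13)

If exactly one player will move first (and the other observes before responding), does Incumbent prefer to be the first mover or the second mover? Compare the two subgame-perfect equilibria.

If Incumbent leads: Entrant's best replies are Soft→Z, Moderate→Y, Aggressive→Z; Incumbent's induced payoffs 9, 6, 12; outcome (Aggressive, Z), payoffs (12, 13).
If Entrant leads: Incumbent's best replies are X→Moderate, Y→Moderate, Z→Moderate; Entrant's induced payoffs 3, 9, 5; outcome (Moderate, Y), payoffs (6, 9).
Incumbent gets 12 moving first and 6 moving second, so Incumbent prefers to move first.

first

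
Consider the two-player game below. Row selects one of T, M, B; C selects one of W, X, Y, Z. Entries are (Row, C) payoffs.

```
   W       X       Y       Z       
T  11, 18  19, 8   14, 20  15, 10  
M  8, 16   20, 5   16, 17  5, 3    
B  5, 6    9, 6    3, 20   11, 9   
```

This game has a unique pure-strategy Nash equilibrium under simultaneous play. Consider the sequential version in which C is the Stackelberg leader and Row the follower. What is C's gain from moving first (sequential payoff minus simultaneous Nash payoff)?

1

Work backward from Row's decision.
- W: Row compares 11, 8, 5 and picks T; C would get 18.
- X: Row compares 19, 20, 9 and picks M; C would get 5.
- Y: Row compares 14, 16, 3 and picks M; C would get 17.
- Z: Row compares 15, 5, 11 and picks T; C would get 10.
Maximizing over 18, 5, 17, 10, C chooses W. Subgame-perfect outcome: (T, W) with payoffs (11, 18).
Now find the simultaneous Nash equilibrium.
Row's best replies: W→T; X→M; Y→M; Z→T.
C's best replies: T→Y; M→Y; B→Y.
The unique mutual best reply is (M, Y), giving (16, 17).
C's commitment gain: 18 − 17 = 1.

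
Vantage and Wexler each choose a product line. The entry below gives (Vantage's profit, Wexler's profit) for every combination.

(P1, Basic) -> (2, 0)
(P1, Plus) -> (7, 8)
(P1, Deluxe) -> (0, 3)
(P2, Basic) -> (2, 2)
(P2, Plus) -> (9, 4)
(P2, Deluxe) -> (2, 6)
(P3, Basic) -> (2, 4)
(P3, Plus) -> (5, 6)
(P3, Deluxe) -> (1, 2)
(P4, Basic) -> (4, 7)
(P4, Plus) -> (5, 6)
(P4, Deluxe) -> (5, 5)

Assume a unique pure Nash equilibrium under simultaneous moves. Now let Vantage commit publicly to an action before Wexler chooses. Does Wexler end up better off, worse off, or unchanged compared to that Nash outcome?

better off

Solve by backward induction (Vantage leads).
- P1 → Wexler plays Plus (best of 0, 8, 3); Vantage gets 7.
- P2 → Wexler plays Deluxe (best of 2, 4, 6); Vantage gets 2.
- P3 → Wexler plays Plus (best of 4, 6, 2); Vantage gets 5.
- P4 → Wexler plays Basic (best of 7, 6, 5); Vantage gets 4.
Vantage's induced payoffs are 7, 2, 5, 4, so Vantage commits to P1. Subgame-perfect outcome: (P1, Plus) with payoffs (7, 8).
Now find the simultaneous Nash equilibrium.
Vantage's best replies: Basic→P4; Plus→P2; Deluxe→P4.
Wexler's best replies: P1→Plus; P2→Deluxe; P3→Plus; P4→Basic.
Only (P4, Basic) has each player best-responding; Nash payoffs (4, 7).
Wexler earns 8 sequentially versus 7 at the Nash outcome: better off.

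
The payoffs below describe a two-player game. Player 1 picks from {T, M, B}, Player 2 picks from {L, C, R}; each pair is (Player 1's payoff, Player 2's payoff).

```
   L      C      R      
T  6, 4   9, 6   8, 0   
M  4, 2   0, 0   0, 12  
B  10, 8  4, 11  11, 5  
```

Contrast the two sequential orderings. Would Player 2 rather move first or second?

If Player 1 leads: Player 2's best replies are T→C, M→R, B→C; Player 1's induced payoffs 9, 0, 4; outcome (T, C), payoffs (9, 6).
If Player 2 leads: Player 1's best replies are L→B, C→T, R→B; Player 2's induced payoffs 8, 6, 5; outcome (B, L), payoffs (10, 8).
Player 2 gets 8 moving first and 6 moving second, so Player 2 prefers to move first.

first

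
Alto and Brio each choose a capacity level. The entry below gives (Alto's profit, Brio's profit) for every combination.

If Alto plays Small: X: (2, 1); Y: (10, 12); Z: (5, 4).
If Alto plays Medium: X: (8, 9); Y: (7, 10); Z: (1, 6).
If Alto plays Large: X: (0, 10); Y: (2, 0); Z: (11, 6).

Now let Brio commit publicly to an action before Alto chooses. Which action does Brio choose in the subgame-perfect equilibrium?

Work backward from Alto's decision.
- X: Alto compares 2, 8, 0 and picks Medium; Brio would get 9.
- Y: Alto compares 10, 7, 2 and picks Small; Brio would get 12.
- Z: Alto compares 5, 1, 11 and picks Large; Brio would get 6.
Among 9, 12, 6, the best is 12 at Y. Subgame-perfect outcome: (Small, Y) with payoffs (10, 12).

Y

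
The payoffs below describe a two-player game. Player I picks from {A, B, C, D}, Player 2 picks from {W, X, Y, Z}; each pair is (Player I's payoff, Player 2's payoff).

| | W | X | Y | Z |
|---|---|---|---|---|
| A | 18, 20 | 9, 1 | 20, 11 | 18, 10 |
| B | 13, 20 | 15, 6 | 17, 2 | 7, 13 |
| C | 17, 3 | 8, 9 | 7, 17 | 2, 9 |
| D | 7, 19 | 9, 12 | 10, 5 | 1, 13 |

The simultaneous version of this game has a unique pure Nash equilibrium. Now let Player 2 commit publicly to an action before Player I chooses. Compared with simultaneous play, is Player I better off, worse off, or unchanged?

unchanged

Backward induction with Player 2 moving first.
- W: BR = A, leader payoff 20.
- X: BR = B, leader payoff 6.
- Y: BR = A, leader payoff 11.
- Z: BR = A, leader payoff 10.
Among 20, 6, 11, 10, the best is 20 at W. Subgame-perfect outcome: (A, W) with payoffs (18, 20).
Now find the simultaneous Nash equilibrium.
Player I's best replies: W→A; X→B; Y→A; Z→A.
Player 2's best replies: A→W; B→W; C→Y; D→W.
The unique mutual best reply is (A, W), giving (18, 20).
Player I earns 18 sequentially versus 18 at the Nash outcome: unchanged.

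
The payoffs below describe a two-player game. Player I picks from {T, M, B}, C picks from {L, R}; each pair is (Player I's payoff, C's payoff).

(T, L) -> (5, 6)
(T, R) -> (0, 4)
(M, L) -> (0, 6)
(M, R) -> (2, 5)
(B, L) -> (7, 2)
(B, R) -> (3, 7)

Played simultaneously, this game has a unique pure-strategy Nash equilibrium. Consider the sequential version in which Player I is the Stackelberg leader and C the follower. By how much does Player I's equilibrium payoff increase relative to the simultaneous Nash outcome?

Solve by backward induction (Player I leads).
- T → C plays L (best of 6, 4); Player I gets 5.
- M → C plays L (best of 6, 5); Player I gets 0.
- B → C plays R (best of 2, 7); Player I gets 3.
Maximizing over 5, 0, 3, Player I chooses T. Subgame-perfect outcome: (T, L) with payoffs (5, 6).
Under simultaneous play:
Player I's best replies: L→B; R→B.
C's best replies: T→L; M→L; B→R.
The unique mutual best reply is (B, R), giving (3, 7).
Player I's commitment gain: 5 − 3 = 2.

2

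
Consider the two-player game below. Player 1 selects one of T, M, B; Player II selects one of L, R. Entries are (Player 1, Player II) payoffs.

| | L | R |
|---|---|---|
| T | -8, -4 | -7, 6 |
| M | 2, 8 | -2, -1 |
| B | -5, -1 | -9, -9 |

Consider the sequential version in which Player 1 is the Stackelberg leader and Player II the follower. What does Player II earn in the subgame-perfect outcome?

8

Backward induction with Player 1 moving first.
- T → Player II plays R (best of -4, 6); Player 1 gets -7.
- M → Player II plays L (best of 8, -1); Player 1 gets 2.
- B → Player II plays L (best of -1, -9); Player 1 gets -5.
Maximizing over -7, 2, -5, Player 1 chooses M. Subgame-perfect outcome: (M, L) with payoffs (2, 8).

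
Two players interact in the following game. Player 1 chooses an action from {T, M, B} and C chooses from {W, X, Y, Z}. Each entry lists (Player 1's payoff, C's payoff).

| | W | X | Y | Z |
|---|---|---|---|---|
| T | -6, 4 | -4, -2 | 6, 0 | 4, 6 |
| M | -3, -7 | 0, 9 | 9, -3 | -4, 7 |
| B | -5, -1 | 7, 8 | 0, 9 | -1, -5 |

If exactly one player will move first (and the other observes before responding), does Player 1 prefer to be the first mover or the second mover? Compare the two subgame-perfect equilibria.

If Player 1 leads: C's best replies are T→Z, M→X, B→Y; Player 1's induced payoffs 4, 0, 0; outcome (T, Z), payoffs (4, 6).
If C leads: Player 1's best replies are W→M, X→B, Y→M, Z→T; C's induced payoffs -7, 8, -3, 6; outcome (B, X), payoffs (7, 8).
Player 1 gets 4 moving first and 7 moving second, so Player 1 prefers to move second.

second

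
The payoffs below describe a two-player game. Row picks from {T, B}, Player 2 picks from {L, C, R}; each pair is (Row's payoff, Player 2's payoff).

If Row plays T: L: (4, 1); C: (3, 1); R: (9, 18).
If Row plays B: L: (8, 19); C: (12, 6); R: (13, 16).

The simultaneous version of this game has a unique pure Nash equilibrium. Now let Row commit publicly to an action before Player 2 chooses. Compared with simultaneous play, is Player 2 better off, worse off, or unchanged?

Work backward from Player 2's decision.
- T → Player 2 plays R (best of 1, 1, 18); Row gets 9.
- B → Player 2 plays L (best of 19, 6, 16); Row gets 8.
Among 9, 8, the best is 9 at T. Subgame-perfect outcome: (T, R) with payoffs (9, 18).
For the simultaneous game, intersect best replies.
Row's best replies: L→B; C→B; R→B.
Player 2's best replies: T→R; B→L.
Only (B, L) has each player best-responding; Nash payoffs (8, 19).
Player 2 earns 18 sequentially versus 19 at the Nash outcome: worse off.

worse off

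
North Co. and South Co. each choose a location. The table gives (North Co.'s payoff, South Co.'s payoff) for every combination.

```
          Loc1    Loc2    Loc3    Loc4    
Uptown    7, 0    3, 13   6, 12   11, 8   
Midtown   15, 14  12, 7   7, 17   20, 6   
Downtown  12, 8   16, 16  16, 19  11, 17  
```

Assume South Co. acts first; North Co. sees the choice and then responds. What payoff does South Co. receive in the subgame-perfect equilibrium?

North Co. best-responds to each possible South Co. move:
- Loc1 → North Co. plays Midtown (best of 7, 15, 12); South Co. gets 14.
- Loc2 → North Co. plays Downtown (best of 3, 12, 16); South Co. gets 16.
- Loc3 → North Co. plays Downtown (best of 6, 7, 16); South Co. gets 19.
- Loc4 → North Co. plays Midtown (best of 11, 20, 11); South Co. gets 6.
Among 14, 16, 19, 6, the best is 19 at Loc3. Subgame-perfect outcome: (Downtown, Loc3) with payoffs (16, 19).

19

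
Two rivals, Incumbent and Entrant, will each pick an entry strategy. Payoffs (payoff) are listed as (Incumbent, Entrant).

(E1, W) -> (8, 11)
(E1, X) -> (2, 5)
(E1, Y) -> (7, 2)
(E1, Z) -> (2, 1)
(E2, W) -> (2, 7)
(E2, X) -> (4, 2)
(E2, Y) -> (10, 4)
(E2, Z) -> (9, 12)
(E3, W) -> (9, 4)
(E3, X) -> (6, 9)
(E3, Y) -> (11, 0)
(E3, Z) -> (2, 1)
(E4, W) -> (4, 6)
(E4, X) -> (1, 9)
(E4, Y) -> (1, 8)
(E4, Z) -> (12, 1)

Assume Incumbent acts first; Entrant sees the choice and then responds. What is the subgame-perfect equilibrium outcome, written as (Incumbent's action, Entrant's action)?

Backward induction with Incumbent moving first.
- E1: BR = W, leader payoff 8.
- E2: BR = Z, leader payoff 9.
- E3: BR = X, leader payoff 6.
- E4: BR = X, leader payoff 1.
Incumbent's induced payoffs are 8, 9, 6, 1, so Incumbent commits to E2. Subgame-perfect outcome: (E2, Z) with payoffs (9, 12).

(E2, Z)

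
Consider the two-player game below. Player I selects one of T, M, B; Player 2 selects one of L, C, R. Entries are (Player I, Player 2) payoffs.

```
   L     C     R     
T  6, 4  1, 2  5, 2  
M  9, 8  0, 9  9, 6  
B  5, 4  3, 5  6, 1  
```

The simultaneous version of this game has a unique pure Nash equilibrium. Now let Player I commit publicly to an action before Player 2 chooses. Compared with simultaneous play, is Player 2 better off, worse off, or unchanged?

Work backward from Player 2's decision.
- T: BR = L, leader payoff 6.
- M: BR = C, leader payoff 0.
- B: BR = C, leader payoff 3.
Among 6, 0, 3, the best is 6 at T. Subgame-perfect outcome: (T, L) with payoffs (6, 4).
Under simultaneous play:
Player I's best replies: L→M; C→B; R→M.
Player 2's best replies: T→L; M→C; B→C.
The unique mutual best reply is (B, C), giving (3, 5).
Player 2 earns 4 sequentially versus 5 at the Nash outcome: worse off.

worse off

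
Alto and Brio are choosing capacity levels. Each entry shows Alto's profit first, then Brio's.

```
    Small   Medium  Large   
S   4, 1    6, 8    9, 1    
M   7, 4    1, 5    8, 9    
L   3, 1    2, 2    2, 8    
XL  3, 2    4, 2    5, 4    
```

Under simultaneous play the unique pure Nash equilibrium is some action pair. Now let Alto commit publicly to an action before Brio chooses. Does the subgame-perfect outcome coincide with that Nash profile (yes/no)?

no

Solve by backward induction (Alto leads).
- S → Brio plays Medium (best of 1, 8, 1); Alto gets 6.
- M → Brio plays Large (best of 4, 5, 9); Alto gets 8.
- L → Brio plays Large (best of 1, 2, 8); Alto gets 2.
- XL → Brio plays Large (best of 2, 2, 4); Alto gets 5.
Alto's induced payoffs are 6, 8, 2, 5, so Alto commits to M. Subgame-perfect outcome: (M, Large) with payoffs (8, 9).
Under simultaneous play:
Alto's best replies: Small→M; Medium→S; Large→S.
Brio's best replies: S→Medium; M→Large; L→Large; XL→Large.
The unique mutual best reply is (S, Medium), giving (6, 8).
Sequential outcome (M, Large) differs from the Nash profile (S, Medium).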